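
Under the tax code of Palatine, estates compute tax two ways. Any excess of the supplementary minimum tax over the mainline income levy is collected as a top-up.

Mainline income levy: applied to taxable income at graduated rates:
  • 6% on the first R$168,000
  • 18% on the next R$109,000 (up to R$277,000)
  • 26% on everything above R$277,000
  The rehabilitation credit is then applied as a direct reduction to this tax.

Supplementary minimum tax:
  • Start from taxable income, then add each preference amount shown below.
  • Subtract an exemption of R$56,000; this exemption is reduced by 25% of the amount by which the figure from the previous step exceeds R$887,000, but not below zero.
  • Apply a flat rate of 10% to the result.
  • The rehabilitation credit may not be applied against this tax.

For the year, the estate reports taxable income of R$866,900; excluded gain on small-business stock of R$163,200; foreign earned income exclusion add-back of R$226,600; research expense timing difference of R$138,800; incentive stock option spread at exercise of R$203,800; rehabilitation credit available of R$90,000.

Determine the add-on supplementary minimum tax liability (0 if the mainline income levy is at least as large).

Mainline income levy:
  R$168,000 × 6% = R$10,080
  R$109,000 × 18% = R$19,620
  R$589,900 × 26% = R$153,374
  → R$183,074
  Less rehabilitation credit R$90,000 → R$93,074

Supplementary minimum tax:
  Adjusted income: R$866,900 + R$163,200 + R$226,600 + R$138,800 + R$203,800 = R$1,599,300
  Exemption: 25% × (R$1,599,300 − R$887,000) = R$178,075 ≥ R$56,000, so the exemption is fully phased out
  Base: R$1,599,300 − R$0 = R$1,599,300
  R$1,599,300 × 10% = R$159,930

Excess of supplementary minimum tax over mainline income levy: R$159,930 − R$93,074 = R$66,856.

R$66,856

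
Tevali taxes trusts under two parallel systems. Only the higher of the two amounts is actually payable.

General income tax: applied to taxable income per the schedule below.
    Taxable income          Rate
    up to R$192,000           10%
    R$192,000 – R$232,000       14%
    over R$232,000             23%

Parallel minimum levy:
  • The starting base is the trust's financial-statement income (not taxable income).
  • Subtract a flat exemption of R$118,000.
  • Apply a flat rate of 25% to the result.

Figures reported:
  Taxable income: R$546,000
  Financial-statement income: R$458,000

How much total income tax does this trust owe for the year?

Parallel minimum levy:
  Base (financial-statement income): R$458,000
  Less exemption R$118,000 → base R$340,000
  R$340,000 × 25% = R$85,000

General income tax:
  R$192,000 × 10% = R$19,200
  R$40,000 × 14% = R$5,600
  R$314,000 × 23% = R$72,220
  → R$97,020

R$97,020 > R$85,000, so the general income tax governs.

R$97,020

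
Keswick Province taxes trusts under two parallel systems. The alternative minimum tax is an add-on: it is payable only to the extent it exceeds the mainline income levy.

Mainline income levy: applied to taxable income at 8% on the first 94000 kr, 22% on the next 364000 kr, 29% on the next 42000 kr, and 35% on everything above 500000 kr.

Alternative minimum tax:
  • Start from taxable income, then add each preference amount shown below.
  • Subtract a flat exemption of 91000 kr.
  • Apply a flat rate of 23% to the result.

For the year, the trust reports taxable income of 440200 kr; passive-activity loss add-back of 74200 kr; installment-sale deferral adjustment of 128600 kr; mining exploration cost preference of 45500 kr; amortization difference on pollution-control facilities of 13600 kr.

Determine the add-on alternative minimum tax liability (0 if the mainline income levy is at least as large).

56869 kr

Alternative minimum tax:
  Adjusted income: 440200 kr + 74200 kr + 128600 kr + 45500 kr + 13600 kr = 702100 kr
  Less exemption 91000 kr → base 611100 kr
  611100 kr × 23% = 140553 kr

Mainline income levy:
  94000 kr × 8% = 7520 kr
  346200 kr × 22% = 76164 kr
  → 83684 kr

Excess of alternative minimum tax over mainline income levy: 140553 kr − 83684 kr = 56869 kr.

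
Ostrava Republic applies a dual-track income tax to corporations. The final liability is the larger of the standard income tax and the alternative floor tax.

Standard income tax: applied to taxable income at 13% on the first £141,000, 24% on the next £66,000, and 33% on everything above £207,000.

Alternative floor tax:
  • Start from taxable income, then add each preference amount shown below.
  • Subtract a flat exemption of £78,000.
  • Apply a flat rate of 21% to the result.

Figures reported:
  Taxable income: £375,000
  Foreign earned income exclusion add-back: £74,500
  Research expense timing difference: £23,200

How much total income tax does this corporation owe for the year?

£89,610

Standard income tax:
  £141,000 × 13% = £18,330
  £66,000 × 24% = £15,840
  £168,000 × 33% = £55,440
  → £89,610

Alternative floor tax:
  Adjusted income: £375,000 + £74,500 + £23,200 = £472,700
  Less exemption £78,000 → base £394,700
  £394,700 × 21% = £82,887

£89,610 > £82,887, so the standard income tax governs.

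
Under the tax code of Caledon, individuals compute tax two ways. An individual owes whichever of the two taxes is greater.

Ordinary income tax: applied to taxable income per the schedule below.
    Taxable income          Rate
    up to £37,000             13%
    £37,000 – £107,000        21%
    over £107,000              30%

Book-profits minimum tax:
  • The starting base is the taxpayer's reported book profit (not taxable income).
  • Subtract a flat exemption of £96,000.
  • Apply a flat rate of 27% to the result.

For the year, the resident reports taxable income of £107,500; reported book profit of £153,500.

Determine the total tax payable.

£19,660

Ordinary income tax:
  £37,000 × 13% = £4,810
  £70,000 × 21% = £14,700
  £500 × 30% = £150
  → £19,660

Book-profits minimum tax:
  Base (reported book profit): £153,500
  Less exemption £96,000 → base £57,500
  £57,500 × 27% = £15,525

£19,660 > £15,525, so the ordinary income tax governs.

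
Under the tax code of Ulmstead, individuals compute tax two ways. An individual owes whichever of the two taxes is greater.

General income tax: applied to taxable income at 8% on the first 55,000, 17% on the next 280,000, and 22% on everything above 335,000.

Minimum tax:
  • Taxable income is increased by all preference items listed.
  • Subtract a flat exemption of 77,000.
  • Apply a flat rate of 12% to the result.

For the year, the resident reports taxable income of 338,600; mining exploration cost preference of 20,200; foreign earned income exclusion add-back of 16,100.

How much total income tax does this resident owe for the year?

52,792

General income tax:
  55,000 × 8% = 4,400
  280,000 × 17% = 47,600
  3,600 × 22% = 792
  → 52,792

Minimum tax:
  Adjusted income: 338,600 + 20,200 + 16,100 = 374,900
  Less exemption 77,000 → base 297,900
  297,900 × 12% = 35,748

52,792 > 35,748, so the general income tax governs.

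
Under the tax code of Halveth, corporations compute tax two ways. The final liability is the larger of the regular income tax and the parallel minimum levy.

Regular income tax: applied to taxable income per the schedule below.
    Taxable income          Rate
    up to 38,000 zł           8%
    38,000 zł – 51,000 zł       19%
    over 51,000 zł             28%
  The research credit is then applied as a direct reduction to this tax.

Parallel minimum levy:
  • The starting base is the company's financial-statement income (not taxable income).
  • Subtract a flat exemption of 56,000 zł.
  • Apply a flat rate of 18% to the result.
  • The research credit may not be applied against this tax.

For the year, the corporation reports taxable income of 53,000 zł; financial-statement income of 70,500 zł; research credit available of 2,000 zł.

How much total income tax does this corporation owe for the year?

4,070 zł

Parallel minimum levy:
  Base (financial-statement income): 70,500 zł
  Less exemption 56,000 zł → base 14,500 zł
  14,500 zł × 18% = 2,610 zł

Regular income tax:
  38,000 zł × 8% = 3,040 zł
  13,000 zł × 19% = 2,470 zł
  2,000 zł × 28% = 560 zł
  → 6,070 zł
  Less research credit 2,000 zł → 4,070 zł

4,070 zł > 2,610 zł, so the regular income tax governs.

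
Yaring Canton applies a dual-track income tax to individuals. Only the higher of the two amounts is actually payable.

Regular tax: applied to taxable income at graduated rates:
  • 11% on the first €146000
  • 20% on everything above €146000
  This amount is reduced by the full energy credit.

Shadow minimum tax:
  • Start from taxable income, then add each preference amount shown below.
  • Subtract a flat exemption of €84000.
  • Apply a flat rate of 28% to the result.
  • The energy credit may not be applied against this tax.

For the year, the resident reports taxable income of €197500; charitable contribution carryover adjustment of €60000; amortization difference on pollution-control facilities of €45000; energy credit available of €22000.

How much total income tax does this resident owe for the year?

Regular tax:
  €146000 × 11% = €16060
  €51500 × 20% = €10300
  → €26360
  Less energy credit €22000 → €4360

Shadow minimum tax:
  Adjusted income: €197500 + €60000 + €45000 = €302500
  Less exemption €84000 → base €218500
  €218500 × 28% = €61180

€61180 > €4360, so the shadow minimum tax is the binding amount.

€61180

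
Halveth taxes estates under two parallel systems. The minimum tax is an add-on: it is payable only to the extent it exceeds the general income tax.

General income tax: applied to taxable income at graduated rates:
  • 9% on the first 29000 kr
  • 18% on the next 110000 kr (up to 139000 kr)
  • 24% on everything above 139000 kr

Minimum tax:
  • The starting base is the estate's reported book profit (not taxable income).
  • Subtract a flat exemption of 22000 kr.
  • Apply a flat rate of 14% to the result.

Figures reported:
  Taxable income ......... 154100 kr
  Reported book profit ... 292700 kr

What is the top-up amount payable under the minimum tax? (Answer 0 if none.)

11864 kr

Minimum tax:
  Base (reported book profit): 292700 kr
  Less exemption 22000 kr → base 270700 kr
  270700 kr × 14% = 37898 kr

General income tax:
  29000 kr × 9% = 2610 kr
  110000 kr × 18% = 19800 kr
  15100 kr × 24% = 3624 kr
  → 26034 kr

Excess of minimum tax over general income tax: 37898 kr − 26034 kr = 11864 kr.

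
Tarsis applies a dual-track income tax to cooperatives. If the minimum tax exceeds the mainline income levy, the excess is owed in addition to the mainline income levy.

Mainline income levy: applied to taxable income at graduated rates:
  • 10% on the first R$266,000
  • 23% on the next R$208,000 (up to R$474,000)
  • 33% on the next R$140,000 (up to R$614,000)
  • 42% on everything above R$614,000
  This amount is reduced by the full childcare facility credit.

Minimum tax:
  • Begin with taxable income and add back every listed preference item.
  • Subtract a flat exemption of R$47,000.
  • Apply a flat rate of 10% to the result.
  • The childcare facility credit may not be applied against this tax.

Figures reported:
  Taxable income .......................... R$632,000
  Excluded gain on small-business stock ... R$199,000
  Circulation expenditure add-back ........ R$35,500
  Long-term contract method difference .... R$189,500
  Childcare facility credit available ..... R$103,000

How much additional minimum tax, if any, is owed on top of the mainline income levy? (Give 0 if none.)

Mainline income levy:
  R$266,000 × 10% = R$26,600
  R$208,000 × 23% = R$47,840
  R$140,000 × 33% = R$46,200
  R$18,000 × 42% = R$7,560
  → R$128,200
  Less childcare facility credit R$103,000 → R$25,200

Minimum tax:
  Adjusted income: R$632,000 + R$199,000 + R$35,500 + R$189,500 = R$1,056,000
  Less exemption R$47,000 → base R$1,009,000
  R$1,009,000 × 10% = R$100,900

Excess of minimum tax over mainline income levy: R$100,900 − R$25,200 = R$75,700.

R$75,700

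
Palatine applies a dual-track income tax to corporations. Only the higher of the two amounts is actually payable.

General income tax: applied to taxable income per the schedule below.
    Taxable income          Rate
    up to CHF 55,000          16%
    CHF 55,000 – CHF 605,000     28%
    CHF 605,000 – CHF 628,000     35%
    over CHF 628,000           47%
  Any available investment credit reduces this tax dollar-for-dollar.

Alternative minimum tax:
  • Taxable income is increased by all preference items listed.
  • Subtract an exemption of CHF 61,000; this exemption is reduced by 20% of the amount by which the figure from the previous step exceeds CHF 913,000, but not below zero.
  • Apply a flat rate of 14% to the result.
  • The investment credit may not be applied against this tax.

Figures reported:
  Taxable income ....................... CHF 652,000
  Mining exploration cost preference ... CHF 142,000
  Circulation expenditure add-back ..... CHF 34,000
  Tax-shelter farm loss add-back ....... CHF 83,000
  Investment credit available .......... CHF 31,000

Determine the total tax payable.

CHF 151,130

General income tax:
  CHF 55,000 × 16% = CHF 8,800
  CHF 550,000 × 28% = CHF 154,000
  CHF 23,000 × 35% = CHF 8,050
  CHF 24,000 × 47% = CHF 11,280
  → CHF 182,130
  Less investment credit CHF 31,000 → CHF 151,130

Alternative minimum tax:
  Adjusted income: CHF 652,000 + CHF 142,000 + CHF 34,000 + CHF 83,000 = CHF 911,000
  Exemption: CHF 911,000 ≤ CHF 913,000, so full CHF 61,000 applies
  Base: CHF 911,000 − CHF 61,000 = CHF 850,000
  CHF 850,000 × 14% = CHF 119,000

CHF 151,130 > CHF 119,000, so the general income tax governs.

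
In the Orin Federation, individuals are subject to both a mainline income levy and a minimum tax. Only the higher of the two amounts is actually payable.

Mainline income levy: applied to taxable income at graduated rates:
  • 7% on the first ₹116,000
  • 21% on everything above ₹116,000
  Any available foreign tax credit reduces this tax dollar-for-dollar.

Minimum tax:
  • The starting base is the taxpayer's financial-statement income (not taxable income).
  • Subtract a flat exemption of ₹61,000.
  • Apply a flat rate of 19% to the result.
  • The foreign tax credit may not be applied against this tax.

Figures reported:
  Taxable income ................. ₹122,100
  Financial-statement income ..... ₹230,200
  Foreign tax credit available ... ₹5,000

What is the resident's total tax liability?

₹32,148

Mainline income levy:
  ₹116,000 × 7% = ₹8,120
  ₹6,100 × 21% = ₹1,281
  → ₹9,401
  Less foreign tax credit ₹5,000 → ₹4,401

Minimum tax:
  Base (financial-statement income): ₹230,200
  Less exemption ₹61,000 → base ₹169,200
  ₹169,200 × 19% = ₹32,148

₹32,148 > ₹4,401, so the minimum tax is the binding amount.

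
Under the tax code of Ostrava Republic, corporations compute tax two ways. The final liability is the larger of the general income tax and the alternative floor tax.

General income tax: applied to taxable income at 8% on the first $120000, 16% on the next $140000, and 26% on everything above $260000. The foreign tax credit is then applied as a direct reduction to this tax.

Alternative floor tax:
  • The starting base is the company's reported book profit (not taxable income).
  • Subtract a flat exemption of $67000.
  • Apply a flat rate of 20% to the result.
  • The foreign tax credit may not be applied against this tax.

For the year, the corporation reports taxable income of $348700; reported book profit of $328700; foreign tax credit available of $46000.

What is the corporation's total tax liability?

General income tax:
  $120000 × 8% = $9600
  $140000 × 16% = $22400
  $88700 × 26% = $23062
  → $55062
  Less foreign tax credit $46000 → $9062

Alternative floor tax:
  Base (reported book profit): $328700
  Less exemption $67000 → base $261700
  $261700 × 20% = $52340

$52340 > $9062, so the alternative floor tax is the binding amount.

$52340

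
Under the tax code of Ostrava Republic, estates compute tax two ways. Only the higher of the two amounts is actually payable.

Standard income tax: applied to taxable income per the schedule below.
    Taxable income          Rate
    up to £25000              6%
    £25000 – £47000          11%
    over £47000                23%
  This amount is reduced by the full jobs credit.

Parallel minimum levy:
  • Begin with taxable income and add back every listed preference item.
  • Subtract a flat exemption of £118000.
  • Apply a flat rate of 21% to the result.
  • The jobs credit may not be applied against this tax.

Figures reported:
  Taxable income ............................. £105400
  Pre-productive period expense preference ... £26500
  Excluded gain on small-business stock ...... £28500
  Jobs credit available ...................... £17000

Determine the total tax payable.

Parallel minimum levy:
  Adjusted income: £105400 + £26500 + £28500 = £160400
  Less exemption £118000 → base £42400
  £42400 × 21% = £8904

Standard income tax:
  £25000 × 6% = £1500
  £22000 × 11% = £2420
  £58400 × 23% = £13432
  → £17352
  Less jobs credit £17000 → £352

£8904 > £352, so the parallel minimum levy is the binding amount.

£8904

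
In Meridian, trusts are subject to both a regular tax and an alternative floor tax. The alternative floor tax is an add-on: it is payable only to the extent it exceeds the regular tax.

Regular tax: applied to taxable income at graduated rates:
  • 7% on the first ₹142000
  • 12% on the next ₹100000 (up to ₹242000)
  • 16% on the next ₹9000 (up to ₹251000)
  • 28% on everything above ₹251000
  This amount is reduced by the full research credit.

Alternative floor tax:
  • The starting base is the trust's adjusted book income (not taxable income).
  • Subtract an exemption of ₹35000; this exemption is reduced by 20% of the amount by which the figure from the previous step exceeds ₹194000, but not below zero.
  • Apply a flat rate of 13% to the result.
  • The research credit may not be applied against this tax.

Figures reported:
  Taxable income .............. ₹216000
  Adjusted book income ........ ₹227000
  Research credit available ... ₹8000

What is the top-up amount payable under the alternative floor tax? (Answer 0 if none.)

Regular tax:
  ₹142000 × 7% = ₹9940
  ₹74000 × 12% = ₹8880
  → ₹18820
  Less research credit ₹8000 → ₹10820

Alternative floor tax:
  Base (adjusted book income): ₹227000
  Exemption: ₹35000 − 20% × (₹227000 − ₹194000) = ₹35000 − ₹6600 = ₹28400
  Base: ₹227000 − ₹28400 = ₹198600
  ₹198600 × 13% = ₹25818

Excess of alternative floor tax over regular tax: ₹25818 − ₹10820 = ₹14998.

₹14998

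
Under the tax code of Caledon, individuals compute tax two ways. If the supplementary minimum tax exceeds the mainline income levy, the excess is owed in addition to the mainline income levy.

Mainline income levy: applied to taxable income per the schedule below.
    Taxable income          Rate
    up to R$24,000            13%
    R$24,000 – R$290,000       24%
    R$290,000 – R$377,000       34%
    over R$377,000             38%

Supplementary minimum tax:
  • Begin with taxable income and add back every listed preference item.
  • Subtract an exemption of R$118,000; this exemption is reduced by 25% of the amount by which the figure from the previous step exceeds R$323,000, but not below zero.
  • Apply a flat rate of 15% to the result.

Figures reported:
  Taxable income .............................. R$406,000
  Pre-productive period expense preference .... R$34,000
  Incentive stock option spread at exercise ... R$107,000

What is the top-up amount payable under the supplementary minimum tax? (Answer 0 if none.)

R$0

Supplementary minimum tax:
  Adjusted income: R$406,000 + R$34,000 + R$107,000 = R$547,000
  Exemption: R$118,000 − 25% × (R$547,000 − R$323,000) = R$118,000 − R$56,000 = R$62,000
  Base: R$547,000 − R$62,000 = R$485,000
  R$485,000 × 15% = R$72,750

Mainline income levy:
  R$24,000 × 13% = R$3,120
  R$266,000 × 24% = R$63,840
  R$87,000 × 34% = R$29,580
  R$29,000 × 38% = R$11,020
  → R$107,560

R$72,750 ≤ R$107,560, so no add-on is due.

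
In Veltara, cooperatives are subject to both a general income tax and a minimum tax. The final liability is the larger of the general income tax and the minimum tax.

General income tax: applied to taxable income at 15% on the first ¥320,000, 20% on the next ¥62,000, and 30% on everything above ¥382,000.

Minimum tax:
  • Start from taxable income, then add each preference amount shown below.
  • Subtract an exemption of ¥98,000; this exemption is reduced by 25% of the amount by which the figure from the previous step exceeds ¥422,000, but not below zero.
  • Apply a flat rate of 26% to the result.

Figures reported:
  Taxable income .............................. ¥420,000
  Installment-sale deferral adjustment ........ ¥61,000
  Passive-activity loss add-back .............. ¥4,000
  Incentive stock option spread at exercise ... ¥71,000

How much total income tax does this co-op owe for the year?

General income tax:
  ¥320,000 × 15% = ¥48,000
  ¥62,000 × 20% = ¥12,400
  ¥38,000 × 30% = ¥11,400
  → ¥71,800

Minimum tax:
  Adjusted income: ¥420,000 + ¥61,000 + ¥4,000 + ¥71,000 = ¥556,000
  Exemption: ¥98,000 − 25% × (¥556,000 − ¥422,000) = ¥98,000 − ¥33,500 = ¥64,500
  Base: ¥556,000 − ¥64,500 = ¥491,500
  ¥491,500 × 26% = ¥127,790

¥127,790 > ¥71,800, so the minimum tax is the binding amount.

¥127,790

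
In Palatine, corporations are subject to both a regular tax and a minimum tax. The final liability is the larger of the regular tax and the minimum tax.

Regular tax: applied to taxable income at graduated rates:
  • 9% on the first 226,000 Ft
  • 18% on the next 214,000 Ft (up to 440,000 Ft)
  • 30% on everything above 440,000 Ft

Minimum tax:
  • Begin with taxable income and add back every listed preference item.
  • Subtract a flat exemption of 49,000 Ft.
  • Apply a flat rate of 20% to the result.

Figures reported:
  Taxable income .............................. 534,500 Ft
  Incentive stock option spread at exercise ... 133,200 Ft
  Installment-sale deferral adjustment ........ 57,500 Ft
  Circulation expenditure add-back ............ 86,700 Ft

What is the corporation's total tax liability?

Regular tax:
  226,000 Ft × 9% = 20,340 Ft
  214,000 Ft × 18% = 38,520 Ft
  94,500 Ft × 30% = 28,350 Ft
  → 87,210 Ft

Minimum tax:
  Adjusted income: 534,500 Ft + 133,200 Ft + 57,500 Ft + 86,700 Ft = 811,900 Ft
  Less exemption 49,000 Ft → base 762,900 Ft
  762,900 Ft × 20% = 152,580 Ft

152,580 Ft > 87,210 Ft, so the minimum tax is the binding amount.

152,580 Ft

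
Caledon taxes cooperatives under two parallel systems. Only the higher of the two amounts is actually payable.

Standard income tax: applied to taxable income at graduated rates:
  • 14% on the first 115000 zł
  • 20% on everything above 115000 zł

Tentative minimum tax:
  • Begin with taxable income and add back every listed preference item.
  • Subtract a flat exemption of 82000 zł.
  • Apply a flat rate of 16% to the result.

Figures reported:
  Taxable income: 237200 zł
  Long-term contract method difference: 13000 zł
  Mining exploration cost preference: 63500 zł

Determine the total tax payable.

40540 zł

Standard income tax:
  115000 zł × 14% = 16100 zł
  122200 zł × 20% = 24440 zł
  → 40540 zł

Tentative minimum tax:
  Adjusted income: 237200 zł + 13000 zł + 63500 zł = 313700 zł
  Less exemption 82000 zł → base 231700 zł
  231700 zł × 16% = 37072 zł

40540 zł > 37072 zł, so the standard income tax governs.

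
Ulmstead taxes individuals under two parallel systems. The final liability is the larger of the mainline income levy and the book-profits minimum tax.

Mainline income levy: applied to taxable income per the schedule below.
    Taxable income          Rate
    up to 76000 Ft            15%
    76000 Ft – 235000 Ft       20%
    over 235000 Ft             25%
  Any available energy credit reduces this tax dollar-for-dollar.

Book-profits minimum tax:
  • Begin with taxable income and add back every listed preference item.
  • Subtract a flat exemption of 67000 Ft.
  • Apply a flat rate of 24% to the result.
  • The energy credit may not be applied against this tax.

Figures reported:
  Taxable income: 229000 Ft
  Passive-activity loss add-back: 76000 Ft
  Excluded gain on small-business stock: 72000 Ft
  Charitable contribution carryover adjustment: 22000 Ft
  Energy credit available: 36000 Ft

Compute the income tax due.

Book-profits minimum tax:
  Adjusted income: 229000 Ft + 76000 Ft + 72000 Ft + 22000 Ft = 399000 Ft
  Less exemption 67000 Ft → base 332000 Ft
  332000 Ft × 24% = 79680 Ft

Mainline income levy:
  76000 Ft × 15% = 11400 Ft
  153000 Ft × 20% = 30600 Ft
  → 42000 Ft
  Less energy credit 36000 Ft → 6000 Ft

79680 Ft > 6000 Ft, so the book-profits minimum tax is the binding amount.

79680 Ft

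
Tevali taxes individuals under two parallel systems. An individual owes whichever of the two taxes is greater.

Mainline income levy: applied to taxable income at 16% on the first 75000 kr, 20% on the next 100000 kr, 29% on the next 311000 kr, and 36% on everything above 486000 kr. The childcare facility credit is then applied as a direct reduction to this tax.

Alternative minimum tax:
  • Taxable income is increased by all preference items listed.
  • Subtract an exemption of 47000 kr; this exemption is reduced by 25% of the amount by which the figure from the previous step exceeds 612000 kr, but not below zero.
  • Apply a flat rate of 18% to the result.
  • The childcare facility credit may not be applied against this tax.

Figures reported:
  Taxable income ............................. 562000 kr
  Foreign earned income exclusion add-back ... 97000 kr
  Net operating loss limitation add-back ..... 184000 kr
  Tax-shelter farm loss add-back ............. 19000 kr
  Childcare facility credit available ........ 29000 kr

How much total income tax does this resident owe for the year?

155160 kr

Mainline income levy:
  75000 kr × 16% = 12000 kr
  100000 kr × 20% = 20000 kr
  311000 kr × 29% = 90190 kr
  76000 kr × 36% = 27360 kr
  → 149550 kr
  Less childcare facility credit 29000 kr → 120550 kr

Alternative minimum tax:
  Adjusted income: 562000 kr + 97000 kr + 184000 kr + 19000 kr = 862000 kr
  Exemption: 25% × (862000 kr − 612000 kr) = 62500 kr ≥ 47000 kr, so the exemption is fully phased out
  Base: 862000 kr − 0 kr = 862000 kr
  862000 kr × 18% = 155160 kr

155160 kr > 120550 kr, so the alternative minimum tax is the binding amount.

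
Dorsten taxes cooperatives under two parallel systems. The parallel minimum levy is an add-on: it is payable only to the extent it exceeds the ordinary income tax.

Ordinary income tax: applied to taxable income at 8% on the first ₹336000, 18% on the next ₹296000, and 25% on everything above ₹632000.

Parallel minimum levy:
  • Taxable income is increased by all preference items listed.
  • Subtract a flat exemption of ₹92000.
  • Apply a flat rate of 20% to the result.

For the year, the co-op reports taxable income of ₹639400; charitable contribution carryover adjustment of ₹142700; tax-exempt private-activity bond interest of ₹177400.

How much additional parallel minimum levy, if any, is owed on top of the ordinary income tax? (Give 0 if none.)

Parallel minimum levy:
  Adjusted income: ₹639400 + ₹142700 + ₹177400 = ₹959500
  Less exemption ₹92000 → base ₹867500
  ₹867500 × 20% = ₹173500

Ordinary income tax:
  ₹336000 × 8% = ₹26880
  ₹296000 × 18% = ₹53280
  ₹7400 × 25% = ₹1850
  → ₹82010

Excess of parallel minimum levy over ordinary income tax: ₹173500 − ₹82010 = ₹91490.

₹91490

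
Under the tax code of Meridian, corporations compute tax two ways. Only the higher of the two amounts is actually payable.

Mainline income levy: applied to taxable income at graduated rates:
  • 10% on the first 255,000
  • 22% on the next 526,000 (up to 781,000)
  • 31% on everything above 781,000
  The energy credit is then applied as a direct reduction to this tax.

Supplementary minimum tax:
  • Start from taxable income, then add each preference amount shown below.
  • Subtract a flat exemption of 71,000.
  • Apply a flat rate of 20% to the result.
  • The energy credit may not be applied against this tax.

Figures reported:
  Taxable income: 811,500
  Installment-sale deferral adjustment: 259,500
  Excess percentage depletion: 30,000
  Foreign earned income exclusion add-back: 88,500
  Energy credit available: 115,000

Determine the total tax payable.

223,700

Mainline income levy:
  255,000 × 10% = 25,500
  526,000 × 22% = 115,720
  30,500 × 31% = 9,455
  → 150,675
  Less energy credit 115,000 → 35,675

Supplementary minimum tax:
  Adjusted income: 811,500 + 259,500 + 30,000 + 88,500 = 1,189,500
  Less exemption 71,000 → base 1,118,500
  1,118,500 × 20% = 223,700

223,700 > 35,675, so the supplementary minimum tax is the binding amount.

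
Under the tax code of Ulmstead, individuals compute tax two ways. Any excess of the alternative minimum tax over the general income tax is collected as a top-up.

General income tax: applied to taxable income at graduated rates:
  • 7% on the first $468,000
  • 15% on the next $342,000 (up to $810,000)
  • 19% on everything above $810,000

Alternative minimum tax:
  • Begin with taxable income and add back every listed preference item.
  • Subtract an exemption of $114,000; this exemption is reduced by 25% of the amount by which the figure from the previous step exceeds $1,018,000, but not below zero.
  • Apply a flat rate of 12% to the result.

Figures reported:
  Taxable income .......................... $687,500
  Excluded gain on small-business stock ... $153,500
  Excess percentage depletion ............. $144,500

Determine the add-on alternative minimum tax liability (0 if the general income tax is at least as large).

General income tax:
  $468,000 × 7% = $32,760
  $219,500 × 15% = $32,925
  → $65,685

Alternative minimum tax:
  Adjusted income: $687,500 + $153,500 + $144,500 = $985,500
  Exemption: $985,500 ≤ $1,018,000, so full $114,000 applies
  Base: $985,500 − $114,000 = $871,500
  $871,500 × 12% = $104,580

Excess of alternative minimum tax over general income tax: $104,580 − $65,685 = $38,895.

$38,895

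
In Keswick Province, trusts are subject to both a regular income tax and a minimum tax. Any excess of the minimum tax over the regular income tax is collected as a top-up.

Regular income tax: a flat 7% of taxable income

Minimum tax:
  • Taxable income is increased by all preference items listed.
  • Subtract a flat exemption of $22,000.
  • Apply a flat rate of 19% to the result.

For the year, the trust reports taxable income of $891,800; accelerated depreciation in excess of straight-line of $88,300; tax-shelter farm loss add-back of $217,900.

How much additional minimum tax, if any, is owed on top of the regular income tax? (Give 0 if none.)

Minimum tax:
  Adjusted income: $891,800 + $88,300 + $217,900 = $1,198,000
  Less exemption $22,000 → base $1,176,000
  $1,176,000 × 19% = $223,440

Regular income tax:
  $891,800 × 7% = $62,426

Excess of minimum tax over regular income tax: $223,440 − $62,426 = $161,014.

$161,014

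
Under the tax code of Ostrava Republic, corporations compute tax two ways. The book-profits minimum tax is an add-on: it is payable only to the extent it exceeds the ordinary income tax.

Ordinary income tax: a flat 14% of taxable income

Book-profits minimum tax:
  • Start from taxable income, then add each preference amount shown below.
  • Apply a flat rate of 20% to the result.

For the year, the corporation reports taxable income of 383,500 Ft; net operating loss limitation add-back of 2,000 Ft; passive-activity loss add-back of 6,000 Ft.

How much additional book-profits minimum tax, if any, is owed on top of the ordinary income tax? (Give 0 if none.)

Ordinary income tax:
  383,500 Ft × 14% = 53,690 Ft

Book-profits minimum tax:
  Adjusted income: 383,500 Ft + 2,000 Ft + 6,000 Ft = 391,500 Ft
  391,500 Ft × 20% = 78,300 Ft

Excess of book-profits minimum tax over ordinary income tax: 78,300 Ft − 53,690 Ft = 24,610 Ft.

24,610 Ft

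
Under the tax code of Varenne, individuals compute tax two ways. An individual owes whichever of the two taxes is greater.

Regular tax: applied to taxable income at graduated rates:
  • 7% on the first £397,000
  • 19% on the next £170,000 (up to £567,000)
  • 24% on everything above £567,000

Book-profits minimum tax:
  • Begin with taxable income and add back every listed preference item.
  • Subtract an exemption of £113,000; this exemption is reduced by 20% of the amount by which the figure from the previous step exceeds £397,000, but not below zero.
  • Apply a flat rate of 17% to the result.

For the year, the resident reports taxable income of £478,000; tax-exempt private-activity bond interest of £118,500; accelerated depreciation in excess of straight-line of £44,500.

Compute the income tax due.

Book-profits minimum tax:
  Adjusted income: £478,000 + £118,500 + £44,500 = £641,000
  Exemption: £113,000 − 20% × (£641,000 − £397,000) = £113,000 − £48,800 = £64,200
  Base: £641,000 − £64,200 = £576,800
  £576,800 × 17% = £98,056

Regular tax:
  £397,000 × 7% = £27,790
  £81,000 × 19% = £15,390
  → £43,180

£98,056 > £43,180, so the book-profits minimum tax is the binding amount.

£98,056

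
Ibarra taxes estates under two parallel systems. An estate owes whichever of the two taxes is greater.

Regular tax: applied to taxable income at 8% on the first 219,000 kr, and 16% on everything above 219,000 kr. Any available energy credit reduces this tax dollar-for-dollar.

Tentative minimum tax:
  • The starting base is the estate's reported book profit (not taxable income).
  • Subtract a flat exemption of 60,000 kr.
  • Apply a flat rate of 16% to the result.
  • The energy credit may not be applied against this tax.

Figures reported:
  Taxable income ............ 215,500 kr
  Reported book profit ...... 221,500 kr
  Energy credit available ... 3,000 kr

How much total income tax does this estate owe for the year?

25,840 kr

Tentative minimum tax:
  Base (reported book profit): 221,500 kr
  Less exemption 60,000 kr → base 161,500 kr
  161,500 kr × 16% = 25,840 kr

Regular tax:
  215,500 kr × 8% = 17,240 kr
  Less energy credit 3,000 kr → 14,240 kr

25,840 kr > 14,240 kr, so the tentative minimum tax is the binding amount.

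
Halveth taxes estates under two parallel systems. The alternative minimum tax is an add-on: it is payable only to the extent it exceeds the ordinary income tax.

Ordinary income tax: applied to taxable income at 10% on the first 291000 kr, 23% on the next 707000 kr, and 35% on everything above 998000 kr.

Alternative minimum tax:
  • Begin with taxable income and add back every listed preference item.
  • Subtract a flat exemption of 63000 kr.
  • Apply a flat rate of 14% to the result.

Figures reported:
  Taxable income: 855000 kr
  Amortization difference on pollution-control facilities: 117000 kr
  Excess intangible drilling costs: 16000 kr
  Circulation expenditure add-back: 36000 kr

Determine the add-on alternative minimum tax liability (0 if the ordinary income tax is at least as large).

Alternative minimum tax:
  Adjusted income: 855000 kr + 117000 kr + 16000 kr + 36000 kr = 1024000 kr
  Less exemption 63000 kr → base 961000 kr
  961000 kr × 14% = 134540 kr

Ordinary income tax:
  291000 kr × 10% = 29100 kr
  564000 kr × 23% = 129720 kr
  → 158820 kr

134540 kr ≤ 158820 kr, so no add-on is due.

0 kr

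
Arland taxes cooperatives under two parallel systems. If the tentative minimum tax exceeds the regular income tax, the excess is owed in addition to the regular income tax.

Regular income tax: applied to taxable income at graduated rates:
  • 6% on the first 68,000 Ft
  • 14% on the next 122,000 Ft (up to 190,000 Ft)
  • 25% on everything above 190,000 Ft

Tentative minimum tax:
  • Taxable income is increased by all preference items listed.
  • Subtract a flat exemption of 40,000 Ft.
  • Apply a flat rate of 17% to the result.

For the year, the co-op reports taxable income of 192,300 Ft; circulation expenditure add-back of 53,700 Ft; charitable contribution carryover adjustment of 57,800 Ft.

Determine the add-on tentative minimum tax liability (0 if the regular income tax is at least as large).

23,111 Ft

Tentative minimum tax:
  Adjusted income: 192,300 Ft + 53,700 Ft + 57,800 Ft = 303,800 Ft
  Less exemption 40,000 Ft → base 263,800 Ft
  263,800 Ft × 17% = 44,846 Ft

Regular income tax:
  68,000 Ft × 6% = 4,080 Ft
  122,000 Ft × 14% = 17,080 Ft
  2,300 Ft × 25% = 575 Ft
  → 21,735 Ft

Excess of tentative minimum tax over regular income tax: 44,846 Ft − 21,735 Ft = 23,111 Ft.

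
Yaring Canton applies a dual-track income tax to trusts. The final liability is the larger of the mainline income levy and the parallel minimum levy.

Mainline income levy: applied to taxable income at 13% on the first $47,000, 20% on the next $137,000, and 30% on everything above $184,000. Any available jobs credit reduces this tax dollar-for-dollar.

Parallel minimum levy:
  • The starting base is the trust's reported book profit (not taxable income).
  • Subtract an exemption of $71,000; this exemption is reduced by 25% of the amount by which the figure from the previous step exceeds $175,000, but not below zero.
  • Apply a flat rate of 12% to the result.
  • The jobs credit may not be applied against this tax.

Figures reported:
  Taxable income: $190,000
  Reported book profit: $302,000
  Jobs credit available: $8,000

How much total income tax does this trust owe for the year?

Parallel minimum levy:
  Base (reported book profit): $302,000
  Exemption: $71,000 − 25% × ($302,000 − $175,000) = $71,000 − $31,750 = $39,250
  Base: $302,000 − $39,250 = $262,750
  $262,750 × 12% = $31,530

Mainline income levy:
  $47,000 × 13% = $6,110
  $137,000 × 20% = $27,400
  $6,000 × 30% = $1,800
  → $35,310
  Less jobs credit $8,000 → $27,310

$31,530 > $27,310, so the parallel minimum levy is the binding amount.

$31,530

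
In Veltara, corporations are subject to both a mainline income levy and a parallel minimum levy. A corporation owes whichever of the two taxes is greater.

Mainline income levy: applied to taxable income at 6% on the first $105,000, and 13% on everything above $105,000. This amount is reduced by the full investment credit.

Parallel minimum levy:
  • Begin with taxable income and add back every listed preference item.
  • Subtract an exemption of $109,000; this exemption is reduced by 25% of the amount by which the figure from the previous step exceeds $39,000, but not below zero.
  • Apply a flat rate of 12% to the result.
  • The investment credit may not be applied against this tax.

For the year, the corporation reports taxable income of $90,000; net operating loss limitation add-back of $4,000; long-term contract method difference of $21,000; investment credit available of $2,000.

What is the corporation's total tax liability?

Parallel minimum levy:
  Adjusted income: $90,000 + $4,000 + $21,000 = $115,000
  Exemption: $109,000 − 25% × ($115,000 − $39,000) = $109,000 − $19,000 = $90,000
  Base: $115,000 − $90,000 = $25,000
  $25,000 × 12% = $3,000

Mainline income levy:
  $90,000 × 6% = $5,400
  Less investment credit $2,000 → $3,400

$3,400 > $3,000, so the mainline income levy governs.

$3,400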